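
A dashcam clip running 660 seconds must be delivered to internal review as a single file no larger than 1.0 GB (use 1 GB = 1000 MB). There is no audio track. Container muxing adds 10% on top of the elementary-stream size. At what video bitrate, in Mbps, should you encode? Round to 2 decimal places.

11.02 Mbps

Budget: 1.0 GB = 8000.0 Mb.
Stream payload after overhead: 8000.0 / 1.10 = 7272.7 Mb.
Total bitrate budget: 7272.7 Mb / 660 s = 11.019 Mbps.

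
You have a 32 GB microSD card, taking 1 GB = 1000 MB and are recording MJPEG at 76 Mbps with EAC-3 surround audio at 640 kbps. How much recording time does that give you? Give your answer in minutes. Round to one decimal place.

55.7 minutes

Audio: 640 kbps = 0.640 Mbps.
Total bitrate: 76 + 0.640 = 76.640 Mbps.
Capacity: 32 GB = 256,000 Mb.
Recording time: 256,000 / 76.640 = 3,340 s ≈ 55.7 minutes.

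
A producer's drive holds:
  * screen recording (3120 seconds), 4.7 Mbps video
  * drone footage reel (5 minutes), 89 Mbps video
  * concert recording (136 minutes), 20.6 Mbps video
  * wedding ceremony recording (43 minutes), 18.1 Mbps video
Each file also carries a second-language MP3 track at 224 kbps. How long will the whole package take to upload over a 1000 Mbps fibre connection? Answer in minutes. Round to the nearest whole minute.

4 minutes

Audio: 224 kbps = 0.224 Mbps.
screen recording: 4.924 Mbps × 3120 s = 15362.9 Mb
drone footage reel: 89.224 Mbps × 300 s = 26767.2 Mb
concert recording: 20.824 Mbps × 8160 s = 169923.8 Mb
wedding ceremony recording: 18.324 Mbps × 2580 s = 47275.9 Mb
Total: 259329.8 Mb = 32416.2 MB.
At 1000 Mbps: 259329.8 / 1000 = 259 s ≈ 4.32 minutes.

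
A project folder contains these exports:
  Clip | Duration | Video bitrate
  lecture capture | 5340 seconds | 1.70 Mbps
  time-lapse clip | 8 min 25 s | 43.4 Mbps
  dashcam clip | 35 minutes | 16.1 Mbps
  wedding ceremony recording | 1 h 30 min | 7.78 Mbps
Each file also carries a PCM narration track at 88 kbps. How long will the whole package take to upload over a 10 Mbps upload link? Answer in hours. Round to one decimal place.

3.0 hours

Audio: 88 kbps = 0.088 Mbps.
lecture capture: 1.788 Mbps × 5340 s = 9547.9 Mb
time-lapse clip: 43.488 Mbps × 505 s = 21961.4 Mb
dashcam clip: 16.188 Mbps × 2100 s = 33994.8 Mb
wedding ceremony recording: 7.868 Mbps × 5400 s = 42487.2 Mb
Total: 107991.4 Mb = 13498.9 MB.
At 10 Mbps: 107991.4 / 10 = 10799 s ≈ 3 hours.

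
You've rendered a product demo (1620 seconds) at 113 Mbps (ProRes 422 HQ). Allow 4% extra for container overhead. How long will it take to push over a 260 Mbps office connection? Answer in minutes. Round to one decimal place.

File: 113.000 Mbps × 1620 s = 183060.0 Mb.
With 4% container overhead: ×1.04. → 190382.4 Mb.
At 260 Mbps: 190382.4 / 260 = 732.2 s ≈ 12.2 minutes.

12.2 minutes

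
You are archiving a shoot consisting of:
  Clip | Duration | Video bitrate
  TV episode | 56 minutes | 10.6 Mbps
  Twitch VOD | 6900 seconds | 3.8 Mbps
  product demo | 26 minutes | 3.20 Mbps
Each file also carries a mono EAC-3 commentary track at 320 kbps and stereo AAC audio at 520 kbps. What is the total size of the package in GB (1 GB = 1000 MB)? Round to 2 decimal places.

Audio total: 320 + 520 = 840 kbps = 0.840 Mbps.
TV episode: 11.440 Mbps × 3360 s = 38438.4 Mb
Twitch VOD: 4.640 Mbps × 6900 s = 32016.0 Mb
product demo: 4.040 Mbps × 1560 s = 6302.4 Mb
Total: 76756.8 Mb = 9594.6 MB.
= 9.595 GB.

9.59 GB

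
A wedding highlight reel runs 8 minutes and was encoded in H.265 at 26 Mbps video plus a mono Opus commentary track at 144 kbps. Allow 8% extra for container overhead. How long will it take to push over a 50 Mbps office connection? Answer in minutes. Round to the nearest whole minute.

8 min = 480 s
Audio: 144 kbps = 0.144 Mbps.
Total bitrate: 26.144 Mbps.
File: 26.144 Mbps × 480 s = 12549.1 Mb.
With 8% container overhead: ×1.08. → 13553.0 Mb.
At 50 Mbps: 13553.0 / 50 = 271.1 s ≈ 4.52 minutes.

5 minutes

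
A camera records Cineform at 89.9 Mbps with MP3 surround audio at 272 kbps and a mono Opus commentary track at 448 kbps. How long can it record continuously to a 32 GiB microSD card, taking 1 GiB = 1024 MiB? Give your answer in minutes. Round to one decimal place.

50.6 minutes

Audio total: 272 + 448 = 720 kbps = 0.720 Mbps.
Total bitrate: 89.9 + 0.720 = 90.620 Mbps.
Capacity: 32 GiB = 274,878 Mb.
Recording time: 274,878 / 90.620 = 3,033 s ≈ 50.6 minutes.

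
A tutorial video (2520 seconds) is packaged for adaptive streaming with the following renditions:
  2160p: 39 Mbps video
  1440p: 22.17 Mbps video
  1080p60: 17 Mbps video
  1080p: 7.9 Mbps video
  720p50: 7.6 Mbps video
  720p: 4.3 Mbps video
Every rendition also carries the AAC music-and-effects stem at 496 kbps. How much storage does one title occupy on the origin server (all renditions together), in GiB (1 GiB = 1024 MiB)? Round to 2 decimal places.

29.61 GiB

Audio: 496 kbps = 0.496 Mbps.
Sum of rendition bitrates: (39+0.496) + (22.17+0.496) + (17+0.496) + (7.9+0.496) + (7.6+0.496) + (4.3+0.496) = 100.946 Mbps.
× 2520 s = 254,384 Mb = 31,798 MB = 29.61 GiB.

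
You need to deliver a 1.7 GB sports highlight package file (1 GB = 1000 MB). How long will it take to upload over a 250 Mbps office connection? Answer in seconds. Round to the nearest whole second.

54 seconds

File: 1.7 GB = 13600.0 Mb.
At 250 Mbps: 13600.0 / 250 = 54.4 s ≈ 54.4 seconds.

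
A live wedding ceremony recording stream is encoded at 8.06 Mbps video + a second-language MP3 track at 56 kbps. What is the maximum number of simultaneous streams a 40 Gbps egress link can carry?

Audio: 56 kbps = 0.056 Mbps.
Per-viewer media rate: 8.116 Mbps.
40 Gbps = 40,000 Mbps; 40,000 / 8.116 = 4928.54 → 4928 viewers.

4928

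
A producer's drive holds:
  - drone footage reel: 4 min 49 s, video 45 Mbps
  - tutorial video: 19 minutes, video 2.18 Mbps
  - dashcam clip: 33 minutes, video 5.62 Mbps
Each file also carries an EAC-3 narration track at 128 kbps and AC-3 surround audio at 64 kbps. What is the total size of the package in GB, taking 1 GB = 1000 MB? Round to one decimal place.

Audio total: 128 + 64 = 192 kbps = 0.192 Mbps.
drone footage reel: 45.192 Mbps × 289 s = 13060.5 Mb
tutorial video: 2.372 Mbps × 1140 s = 2704.1 Mb
dashcam clip: 5.812 Mbps × 1980 s = 11507.8 Mb
Total: 27272.3 Mb = 3409.0 MB.
= 3.409 GB.

3.4 GB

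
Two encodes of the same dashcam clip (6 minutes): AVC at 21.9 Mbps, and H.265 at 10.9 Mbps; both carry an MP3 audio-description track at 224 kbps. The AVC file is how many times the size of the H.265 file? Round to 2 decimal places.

6 min = 360 s
Audio: 224 kbps = 0.224 Mbps.
AVC: 22.124 Mbps × 360 s = 7964.6 Mb = 0.927 GiB.
H.265: 11.124 Mbps × 360 s = 4004.6 Mb = 0.466 GiB.
Ratio: 0.927 / 0.466 = 1.989.

1.99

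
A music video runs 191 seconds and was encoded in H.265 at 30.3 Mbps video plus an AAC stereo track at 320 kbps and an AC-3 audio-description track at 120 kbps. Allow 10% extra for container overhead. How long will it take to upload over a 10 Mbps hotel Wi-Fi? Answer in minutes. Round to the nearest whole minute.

11 minutes

Audio total: 320 + 120 = 440 kbps = 0.440 Mbps.
Total bitrate: 30.740 Mbps.
File: 30.740 Mbps × 191 s = 5871.3 Mb.
With 10% container overhead: ×1.10. → 6458.5 Mb.
At 10 Mbps: 6458.5 / 10 = 645.8 s ≈ 10.8 minutes.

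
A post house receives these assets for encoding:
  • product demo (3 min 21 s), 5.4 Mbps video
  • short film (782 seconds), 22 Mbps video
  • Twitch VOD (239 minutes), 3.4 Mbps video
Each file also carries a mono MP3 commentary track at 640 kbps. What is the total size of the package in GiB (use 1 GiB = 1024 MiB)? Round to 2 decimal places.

8.95 GiB

Audio: 640 kbps = 0.640 Mbps.
product demo: 6.040 Mbps × 201 s = 1214.0 Mb
short film: 22.640 Mbps × 782 s = 17704.5 Mb
Twitch VOD: 4.040 Mbps × 14340 s = 57933.6 Mb
Total: 76852.1 Mb = 9606.5 MB.
= 8.947 GiB.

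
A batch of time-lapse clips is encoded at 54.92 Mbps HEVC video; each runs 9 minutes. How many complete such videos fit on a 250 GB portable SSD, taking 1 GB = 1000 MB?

9 min = 540 s
Per item: 54.920 Mbps × 540 s = 29,657 Mb = 3,707 MB.
Capacity: 250 GB = 2,000,000 Mb; 67.44 items → 67 complete.

67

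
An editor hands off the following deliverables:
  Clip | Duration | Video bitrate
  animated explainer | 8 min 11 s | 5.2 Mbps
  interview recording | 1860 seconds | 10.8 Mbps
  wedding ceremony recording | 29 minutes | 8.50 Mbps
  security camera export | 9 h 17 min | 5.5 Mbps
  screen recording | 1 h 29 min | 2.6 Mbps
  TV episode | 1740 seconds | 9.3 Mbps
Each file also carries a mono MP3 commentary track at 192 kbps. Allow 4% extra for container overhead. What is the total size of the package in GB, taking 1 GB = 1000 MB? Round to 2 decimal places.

33.78 GB

Audio: 192 kbps = 0.192 Mbps.
animated explainer: 5.392 Mbps × 491 s × 1.04 = 2753.4 Mb
interview recording: 10.992 Mbps × 1860 s × 1.04 = 21262.9 Mb
wedding ceremony recording: 8.692 Mbps × 1740 s × 1.04 = 15729.0 Mb
security camera export: 5.692 Mbps × 33420 s × 1.04 = 197835.7 Mb
screen recording: 2.792 Mbps × 5340 s × 1.04 = 15505.7 Mb
TV episode: 9.492 Mbps × 1740 s × 1.04 = 17176.7 Mb
Total: 270263.4 Mb = 33782.9 MB.
= 33.78 GB.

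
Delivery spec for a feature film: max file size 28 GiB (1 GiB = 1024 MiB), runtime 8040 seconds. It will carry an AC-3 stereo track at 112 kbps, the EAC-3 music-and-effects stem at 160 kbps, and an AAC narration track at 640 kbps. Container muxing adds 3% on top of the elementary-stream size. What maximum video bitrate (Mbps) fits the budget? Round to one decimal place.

Budget: 28 GiB = 240518.2 Mb.
Stream payload after overhead: 240518.2 / 1.03 = 233512.8 Mb.
Total bitrate budget: 233512.8 Mb / 8040 s = 29.044 Mbps.
Audio total: 112 + 160 + 640 = 912 kbps = 0.912 Mbps.
Video: 29.044 − 0.912 = 28.132 Mbps.

28.1 Mbps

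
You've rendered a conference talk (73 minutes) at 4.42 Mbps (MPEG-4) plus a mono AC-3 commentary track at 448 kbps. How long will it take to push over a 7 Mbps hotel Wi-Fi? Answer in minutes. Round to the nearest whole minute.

51 minutes

73 min = 4380 s
Audio: 448 kbps = 0.448 Mbps.
Total bitrate: 4.868 Mbps.
File: 4.868 Mbps × 4380 s = 21321.8 Mb.
At 7 Mbps: 21321.8 / 7 = 3046.0 s ≈ 50.8 minutes.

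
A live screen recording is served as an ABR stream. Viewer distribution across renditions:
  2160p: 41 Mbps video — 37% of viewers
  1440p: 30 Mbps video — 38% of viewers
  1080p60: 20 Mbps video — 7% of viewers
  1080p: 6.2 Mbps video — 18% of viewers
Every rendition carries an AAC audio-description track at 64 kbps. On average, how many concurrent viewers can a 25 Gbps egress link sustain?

Audio: 64 kbps = 0.064 Mbps.
Average per-viewer bitrate: 0.37×41.064 + 0.38×30.064 + 0.07×20.064 + 0.18×6.264 = 29.150 Mbps.
25 Gbps = 25,000 Mbps; 25,000 / 29.150 = 857.63 → 857.

857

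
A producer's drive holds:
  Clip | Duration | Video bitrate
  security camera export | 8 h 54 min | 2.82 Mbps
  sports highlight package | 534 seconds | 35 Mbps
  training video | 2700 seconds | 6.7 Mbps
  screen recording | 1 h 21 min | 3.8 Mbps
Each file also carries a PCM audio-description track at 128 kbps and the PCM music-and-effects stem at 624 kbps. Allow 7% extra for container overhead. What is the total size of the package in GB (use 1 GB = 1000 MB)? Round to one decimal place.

23.5 GB

Audio total: 128 + 624 = 752 kbps = 0.752 Mbps.
security camera export: 3.572 Mbps × 32040 s × 1.07 = 122458.2 Mb
sports highlight package: 35.752 Mbps × 534 s × 1.07 = 20428.0 Mb
training video: 7.452 Mbps × 2700 s × 1.07 = 21528.8 Mb
screen recording: 4.552 Mbps × 4860 s × 1.07 = 23671.3 Mb
Total: 188086.3 Mb = 23510.8 MB.
= 23.51 GB.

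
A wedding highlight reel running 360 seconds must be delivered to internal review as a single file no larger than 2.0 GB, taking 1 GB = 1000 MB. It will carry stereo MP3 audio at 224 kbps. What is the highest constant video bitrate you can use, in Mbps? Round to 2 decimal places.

44.22 Mbps

Budget: 2.0 GB = 16000.0 Mb.
Total bitrate budget: 16000.0 Mb / 360 s = 44.444 Mbps.
Audio: 224 kbps = 0.224 Mbps.
Video: 44.444 − 0.224 = 44.220 Mbps.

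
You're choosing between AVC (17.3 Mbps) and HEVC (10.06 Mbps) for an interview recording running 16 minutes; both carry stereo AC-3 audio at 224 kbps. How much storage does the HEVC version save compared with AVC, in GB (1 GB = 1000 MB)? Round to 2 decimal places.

0.87 GB

16 min = 960 s
Audio: 224 kbps = 0.224 Mbps.
AVC: 17.524 Mbps × 960 s = 16823.0 Mb = 2.103 GB.
HEVC: 10.284 Mbps × 960 s = 9872.6 Mb = 1.234 GB.
Saving: 2.103 − 1.234 = 0.869 GB.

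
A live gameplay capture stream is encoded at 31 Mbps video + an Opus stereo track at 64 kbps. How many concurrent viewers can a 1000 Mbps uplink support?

Audio: 64 kbps = 0.064 Mbps.
Per-viewer media rate: 31.064 Mbps.
1000 Mbps = 1,000 Mbps; 1,000 / 31.064 = 32.19 → 32 viewers.

32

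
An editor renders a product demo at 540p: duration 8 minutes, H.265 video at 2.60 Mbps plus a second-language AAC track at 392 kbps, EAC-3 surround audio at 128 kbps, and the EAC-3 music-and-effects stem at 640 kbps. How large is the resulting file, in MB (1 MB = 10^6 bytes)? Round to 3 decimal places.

225.600 MB

8 min = 480 s
Audio total: 392 + 128 + 640 = 1160 kbps = 1.160 Mbps.
Total bitrate: 2.60 + 1.160 = 3.760 Mbps.
Stream data: 3.760 Mbps × 480 s = 1804.8 Mb.
1,805 Mb ÷ 8 = 225.6 MB → 225.6 MB.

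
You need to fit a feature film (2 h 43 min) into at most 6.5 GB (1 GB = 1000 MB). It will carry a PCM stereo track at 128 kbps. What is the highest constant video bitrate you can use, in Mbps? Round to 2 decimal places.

5.19 Mbps

Budget: 6.5 GB = 52000.0 Mb.
2 h 43 min = 163 min = 9780 s
Total bitrate budget: 52000.0 Mb / 9780 s = 5.317 Mbps.
Audio: 128 kbps = 0.128 Mbps.
Video: 5.317 − 0.128 = 5.189 Mbps.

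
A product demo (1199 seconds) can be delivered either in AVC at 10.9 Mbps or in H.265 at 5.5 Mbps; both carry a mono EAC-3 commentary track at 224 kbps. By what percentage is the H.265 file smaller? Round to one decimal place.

Audio: 224 kbps = 0.224 Mbps.
AVC: 11.124 Mbps × 1199 s = 13337.7 Mb = 1.667 GB.
H.265: 5.724 Mbps × 1199 s = 6863.1 Mb = 0.858 GB.
Reduction: (1 − 0.858/1.667) × 100 = 48.54%.

48.5%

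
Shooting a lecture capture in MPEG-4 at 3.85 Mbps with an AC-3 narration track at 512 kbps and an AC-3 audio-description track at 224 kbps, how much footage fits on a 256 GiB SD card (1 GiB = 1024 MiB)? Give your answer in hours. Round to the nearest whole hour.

Audio total: 512 + 224 = 736 kbps = 0.736 Mbps.
Total bitrate: 3.85 + 0.736 = 4.586 Mbps.
Capacity: 256 GiB = 2,199,023 Mb.
Recording time: 2,199,023 / 4.586 = 479,508 s ≈ 133 hours.

133 hours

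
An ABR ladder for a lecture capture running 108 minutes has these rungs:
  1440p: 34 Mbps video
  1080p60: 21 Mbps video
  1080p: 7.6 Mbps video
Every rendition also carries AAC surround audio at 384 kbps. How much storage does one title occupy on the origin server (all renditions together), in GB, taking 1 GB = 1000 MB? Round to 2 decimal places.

108 min = 6480 s
Audio: 384 kbps = 0.384 Mbps.
Sum of rendition bitrates: (34+0.384) + (21+0.384) + (7.6+0.384) = 63.752 Mbps.
× 6480 s = 413,113 Mb = 51,639 MB = 51.64 GB.

51.64 GB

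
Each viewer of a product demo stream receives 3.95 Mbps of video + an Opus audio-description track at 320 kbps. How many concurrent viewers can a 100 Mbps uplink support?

Audio: 320 kbps = 0.320 Mbps.
Per-viewer media rate: 4.270 Mbps.
100 Mbps = 100.0 Mbps; 100.0 / 4.270 = 23.42 → 23 viewers.

23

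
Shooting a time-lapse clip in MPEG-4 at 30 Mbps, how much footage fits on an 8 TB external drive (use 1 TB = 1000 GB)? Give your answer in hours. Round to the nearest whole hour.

Capacity: 8 TB = 64,000,000 Mb.
Recording time: 64,000,000 / 30.000 = 2,133,333 s ≈ 593 hours.

593 hours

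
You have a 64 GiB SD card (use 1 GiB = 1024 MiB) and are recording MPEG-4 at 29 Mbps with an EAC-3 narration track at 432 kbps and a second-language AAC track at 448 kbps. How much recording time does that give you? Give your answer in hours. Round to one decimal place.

Audio total: 432 + 448 = 880 kbps = 0.880 Mbps.
Total bitrate: 29 + 0.880 = 29.880 Mbps.
Capacity: 64 GiB = 549,756 Mb.
Recording time: 549,756 / 29.880 = 18,399 s ≈ 5.11 hours.

5.1 hours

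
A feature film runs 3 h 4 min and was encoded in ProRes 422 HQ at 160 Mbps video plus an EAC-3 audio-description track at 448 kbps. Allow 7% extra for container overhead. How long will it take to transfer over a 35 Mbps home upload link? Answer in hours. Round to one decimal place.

3 h 4 min = 184 min = 11040 s
Audio: 448 kbps = 0.448 Mbps.
Total bitrate: 160.448 Mbps.
File: 160.448 Mbps × 11040 s = 1771345.9 Mb.
With 7% container overhead: ×1.07. → 1895340.1 Mb.
At 35 Mbps: 1895340.1 / 35 = 54152.6 s ≈ 15 hours.

15.0 hours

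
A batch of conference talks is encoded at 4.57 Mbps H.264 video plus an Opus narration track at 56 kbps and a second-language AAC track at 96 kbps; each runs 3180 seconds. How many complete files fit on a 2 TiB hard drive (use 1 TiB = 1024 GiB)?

Audio total: 56 + 96 = 152 kbps = 0.152 Mbps.
Total bitrate: 4.722 Mbps.
Per item: 4.722 Mbps × 3180 s = 15,016 Mb = 1,877 MB.
Capacity: 2 TiB = 17,592,186 Mb; 1171.57 items → 1171 complete.

1171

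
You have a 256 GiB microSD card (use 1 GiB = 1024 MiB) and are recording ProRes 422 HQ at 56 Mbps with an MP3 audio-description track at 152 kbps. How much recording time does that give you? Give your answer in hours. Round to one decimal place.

Audio: 152 kbps = 0.152 Mbps.
Total bitrate: 56 + 0.152 = 56.152 Mbps.
Capacity: 256 GiB = 2,199,023 Mb.
Recording time: 2,199,023 / 56.152 = 39,162 s ≈ 10.9 hours.

10.9 hours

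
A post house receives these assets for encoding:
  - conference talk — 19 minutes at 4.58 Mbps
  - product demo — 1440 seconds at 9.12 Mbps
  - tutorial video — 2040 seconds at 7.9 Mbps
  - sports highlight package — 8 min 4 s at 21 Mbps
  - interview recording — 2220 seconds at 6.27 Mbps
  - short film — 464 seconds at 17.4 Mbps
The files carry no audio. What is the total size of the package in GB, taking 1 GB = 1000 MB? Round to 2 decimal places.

conference talk: 4.580 Mbps × 1140 s = 5221.2 Mb
product demo: 9.120 Mbps × 1440 s = 13132.8 Mb
tutorial video: 7.900 Mbps × 2040 s = 16116.0 Mb
sports highlight package: 21.000 Mbps × 484 s = 10164.0 Mb
interview recording: 6.270 Mbps × 2220 s = 13919.4 Mb
short film: 17.400 Mbps × 464 s = 8073.6 Mb
Total: 66627.0 Mb = 8328.4 MB.
= 8.328 GB.

8.33 GB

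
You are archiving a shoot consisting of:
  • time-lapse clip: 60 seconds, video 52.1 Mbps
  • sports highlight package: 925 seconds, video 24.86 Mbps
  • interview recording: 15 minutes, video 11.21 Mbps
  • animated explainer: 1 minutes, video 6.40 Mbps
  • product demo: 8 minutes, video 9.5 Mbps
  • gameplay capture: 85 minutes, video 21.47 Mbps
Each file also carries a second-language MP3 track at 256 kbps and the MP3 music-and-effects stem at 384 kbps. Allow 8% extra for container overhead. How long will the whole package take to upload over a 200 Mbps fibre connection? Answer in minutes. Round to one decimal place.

Audio total: 256 + 384 = 640 kbps = 0.640 Mbps.
time-lapse clip: 52.740 Mbps × 60 s × 1.08 = 3417.6 Mb
sports highlight package: 25.500 Mbps × 925 s × 1.08 = 25474.5 Mb
interview recording: 11.850 Mbps × 900 s × 1.08 = 11518.2 Mb
animated explainer: 7.040 Mbps × 60 s × 1.08 = 456.2 Mb
product demo: 10.140 Mbps × 480 s × 1.08 = 5256.6 Mb
gameplay capture: 22.110 Mbps × 5100 s × 1.08 = 121781.9 Mb
Total: 167904.9 Mb = 20988.1 MB.
At 200 Mbps: 167904.9 / 200 = 840 s ≈ 14 minutes.

14.0 minutes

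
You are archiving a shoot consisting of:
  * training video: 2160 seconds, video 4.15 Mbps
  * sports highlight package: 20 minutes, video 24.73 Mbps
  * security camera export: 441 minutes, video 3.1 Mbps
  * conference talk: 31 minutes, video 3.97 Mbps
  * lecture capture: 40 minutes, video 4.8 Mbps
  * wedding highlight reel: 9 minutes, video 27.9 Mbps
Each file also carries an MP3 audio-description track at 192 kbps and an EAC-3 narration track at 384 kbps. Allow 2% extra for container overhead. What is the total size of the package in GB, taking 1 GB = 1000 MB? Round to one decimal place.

Audio total: 192 + 384 = 576 kbps = 0.576 Mbps.
training video: 4.726 Mbps × 2160 s × 1.02 = 10412.3 Mb
sports highlight package: 25.306 Mbps × 1200 s × 1.02 = 30974.5 Mb
security camera export: 3.676 Mbps × 26460 s × 1.02 = 99212.3 Mb
conference talk: 4.546 Mbps × 1860 s × 1.02 = 8624.7 Mb
lecture capture: 5.376 Mbps × 2400 s × 1.02 = 13160.4 Mb
wedding highlight reel: 28.476 Mbps × 540 s × 1.02 = 15684.6 Mb
Total: 178068.9 Mb = 22258.6 MB.
= 22.26 GB.

22.3 GB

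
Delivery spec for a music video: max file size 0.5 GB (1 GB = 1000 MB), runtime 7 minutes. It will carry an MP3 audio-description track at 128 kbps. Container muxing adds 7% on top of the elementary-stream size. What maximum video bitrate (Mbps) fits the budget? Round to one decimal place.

Budget: 0.5 GB = 4000.0 Mb.
Stream payload after overhead: 4000.0 / 1.07 = 3738.3 Mb.
7 min = 420 s
Total bitrate budget: 3738.3 Mb / 420 s = 8.901 Mbps.
Audio: 128 kbps = 0.128 Mbps.
Video: 8.901 − 0.128 = 8.773 Mbps.

8.8 Mbps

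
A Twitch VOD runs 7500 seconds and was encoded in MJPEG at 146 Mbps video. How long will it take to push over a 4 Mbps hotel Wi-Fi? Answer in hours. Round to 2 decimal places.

File: 146.000 Mbps × 7500 s = 1095000.0 Mb.
At 4 Mbps: 1095000.0 / 4 = 273750.0 s ≈ 76 hours.

76.04 hours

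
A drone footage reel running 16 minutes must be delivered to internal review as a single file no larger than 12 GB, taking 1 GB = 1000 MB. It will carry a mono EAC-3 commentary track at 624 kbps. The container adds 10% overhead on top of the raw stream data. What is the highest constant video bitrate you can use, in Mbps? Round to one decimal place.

90.3 Mbps

Budget: 12 GB = 96000.0 Mb.
Stream payload after overhead: 96000.0 / 1.10 = 87272.7 Mb.
16 min = 960 s
Total bitrate budget: 87272.7 Mb / 960 s = 90.909 Mbps.
Audio: 624 kbps = 0.624 Mbps.
Video: 90.909 − 0.624 = 90.285 Mbps.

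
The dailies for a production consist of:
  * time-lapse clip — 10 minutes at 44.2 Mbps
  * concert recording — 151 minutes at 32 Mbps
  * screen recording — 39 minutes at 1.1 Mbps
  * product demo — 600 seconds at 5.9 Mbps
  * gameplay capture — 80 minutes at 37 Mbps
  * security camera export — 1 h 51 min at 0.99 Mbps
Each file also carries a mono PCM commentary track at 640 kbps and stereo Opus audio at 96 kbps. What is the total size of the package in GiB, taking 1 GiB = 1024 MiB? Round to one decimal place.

Audio total: 640 + 96 = 736 kbps = 0.736 Mbps.
time-lapse clip: 44.936 Mbps × 600 s = 26961.6 Mb
concert recording: 32.736 Mbps × 9060 s = 296588.2 Mb
screen recording: 1.836 Mbps × 2340 s = 4296.2 Mb
product demo: 6.636 Mbps × 600 s = 3981.6 Mb
gameplay capture: 37.736 Mbps × 4800 s = 181132.8 Mb
security camera export: 1.726 Mbps × 6660 s = 11495.2 Mb
Total: 524455.6 Mb = 65556.9 MB.
= 61.05 GiB.

61.1 GiB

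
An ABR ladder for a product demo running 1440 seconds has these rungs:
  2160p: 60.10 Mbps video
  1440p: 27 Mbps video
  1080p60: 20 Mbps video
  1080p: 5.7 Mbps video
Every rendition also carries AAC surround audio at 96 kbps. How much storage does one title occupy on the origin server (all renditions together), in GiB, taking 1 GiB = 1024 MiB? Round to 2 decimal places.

Audio: 96 kbps = 0.096 Mbps.
Sum of rendition bitrates: (60.10+0.096) + (27+0.096) + (20+0.096) + (5.7+0.096) = 113.184 Mbps.
× 1440 s = 162,985 Mb = 20,373 MB = 18.97 GiB.

18.97 GiB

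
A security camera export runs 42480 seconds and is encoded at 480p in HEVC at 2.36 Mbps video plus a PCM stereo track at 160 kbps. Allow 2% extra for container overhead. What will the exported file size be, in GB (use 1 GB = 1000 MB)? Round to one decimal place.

Audio: 160 kbps = 0.160 Mbps.
Total bitrate: 2.36 + 0.160 = 2.520 Mbps.
Stream data: 2.520 Mbps × 42480 s = 107049.6 Mb.
With 2% container overhead: ×1.02.
109,191 Mb ÷ 8 = 13,649 MB → 13.65 GB.

13.6 GB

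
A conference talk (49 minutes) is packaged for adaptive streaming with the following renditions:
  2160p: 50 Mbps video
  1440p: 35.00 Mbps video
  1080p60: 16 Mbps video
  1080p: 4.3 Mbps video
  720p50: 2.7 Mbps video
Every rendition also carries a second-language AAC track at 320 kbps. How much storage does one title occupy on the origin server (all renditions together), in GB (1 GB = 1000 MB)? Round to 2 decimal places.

49 min = 2940 s
Audio: 320 kbps = 0.320 Mbps.
Sum of rendition bitrates: (50+0.320) + (35.00+0.320) + (16+0.320) + (4.3+0.320) + (2.7+0.320) = 109.600 Mbps.
× 2940 s = 322,224 Mb = 40,278 MB = 40.28 GB.

40.28 GB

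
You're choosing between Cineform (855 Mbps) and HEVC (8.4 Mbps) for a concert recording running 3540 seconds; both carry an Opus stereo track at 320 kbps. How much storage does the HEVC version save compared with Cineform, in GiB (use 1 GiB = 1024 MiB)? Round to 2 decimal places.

348.89 GiB

Audio: 320 kbps = 0.320 Mbps.
Cineform: 855.320 Mbps × 3540 s = 3027832.8 Mb = 352.486 GiB.
HEVC: 8.720 Mbps × 3540 s = 30868.8 Mb = 3.594 GiB.
Saving: 352.486 − 3.594 = 348.893 GiB.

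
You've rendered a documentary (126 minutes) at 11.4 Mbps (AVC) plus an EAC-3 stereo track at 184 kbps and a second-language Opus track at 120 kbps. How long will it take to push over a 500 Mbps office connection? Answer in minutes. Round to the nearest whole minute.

126 min = 7560 s
Audio total: 184 + 120 = 304 kbps = 0.304 Mbps.
Total bitrate: 11.704 Mbps.
File: 11.704 Mbps × 7560 s = 88482.2 Mb.
At 500 Mbps: 88482.2 / 500 = 177.0 s ≈ 2.95 minutes.

3 minutes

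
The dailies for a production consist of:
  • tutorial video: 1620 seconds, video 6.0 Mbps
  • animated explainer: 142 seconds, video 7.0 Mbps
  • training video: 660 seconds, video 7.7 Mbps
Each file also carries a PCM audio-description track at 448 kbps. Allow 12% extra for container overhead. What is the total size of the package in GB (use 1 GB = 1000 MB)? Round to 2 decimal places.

Audio: 448 kbps = 0.448 Mbps.
tutorial video: 6.448 Mbps × 1620 s × 1.12 = 11699.3 Mb
animated explainer: 7.448 Mbps × 142 s × 1.12 = 1184.5 Mb
training video: 8.148 Mbps × 660 s × 1.12 = 6023.0 Mb
Total: 18906.8 Mb = 2363.3 MB.
= 2.363 GB.

2.36 GB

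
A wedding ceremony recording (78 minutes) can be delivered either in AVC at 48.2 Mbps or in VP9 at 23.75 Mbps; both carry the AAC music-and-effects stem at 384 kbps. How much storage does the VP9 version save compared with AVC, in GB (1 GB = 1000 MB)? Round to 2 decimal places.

14.30 GB

78 min = 4680 s
Audio: 384 kbps = 0.384 Mbps.
AVC: 48.584 Mbps × 4680 s = 227373.1 Mb = 28.422 GB.
VP9: 24.134 Mbps × 4680 s = 112947.1 Mb = 14.118 GB.
Saving: 28.422 − 14.118 = 14.303 GB.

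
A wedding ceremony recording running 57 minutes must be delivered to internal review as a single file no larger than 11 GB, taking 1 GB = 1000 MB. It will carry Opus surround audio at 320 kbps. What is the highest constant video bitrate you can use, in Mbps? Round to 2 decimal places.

25.41 Mbps

Budget: 11 GB = 88000.0 Mb.
57 min = 3420 s
Total bitrate budget: 88000.0 Mb / 3420 s = 25.731 Mbps.
Audio: 320 kbps = 0.320 Mbps.
Video: 25.731 − 0.320 = 25.411 Mbps.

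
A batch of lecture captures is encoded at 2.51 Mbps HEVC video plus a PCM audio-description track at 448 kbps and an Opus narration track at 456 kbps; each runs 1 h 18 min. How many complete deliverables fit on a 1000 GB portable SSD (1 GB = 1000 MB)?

1 h 18 min = 78 min = 4680 s
Audio total: 448 + 456 = 904 kbps = 0.904 Mbps.
Total bitrate: 3.414 Mbps.
Per item: 3.414 Mbps × 4680 s = 15,978 Mb = 1,997 MB.
Capacity: 1000 GB = 8,000,000 Mb; 500.70 items → 500 complete.

500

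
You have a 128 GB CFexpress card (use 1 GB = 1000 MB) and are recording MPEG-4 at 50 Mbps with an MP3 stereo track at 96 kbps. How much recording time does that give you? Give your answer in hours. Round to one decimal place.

Audio: 96 kbps = 0.096 Mbps.
Total bitrate: 50 + 0.096 = 50.096 Mbps.
Capacity: 128 GB = 1,024,000 Mb.
Recording time: 1,024,000 / 50.096 = 20,441 s ≈ 5.68 hours.

5.7 hours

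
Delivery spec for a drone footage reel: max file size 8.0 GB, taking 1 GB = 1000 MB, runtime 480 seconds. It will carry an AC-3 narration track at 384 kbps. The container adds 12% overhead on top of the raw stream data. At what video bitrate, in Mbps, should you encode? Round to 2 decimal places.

Budget: 8.0 GB = 64000.0 Mb.
Stream payload after overhead: 64000.0 / 1.12 = 57142.9 Mb.
Total bitrate budget: 57142.9 Mb / 480 s = 119.048 Mbps.
Audio: 384 kbps = 0.384 Mbps.
Video: 119.048 − 0.384 = 118.664 Mbps.

118.66 Mbps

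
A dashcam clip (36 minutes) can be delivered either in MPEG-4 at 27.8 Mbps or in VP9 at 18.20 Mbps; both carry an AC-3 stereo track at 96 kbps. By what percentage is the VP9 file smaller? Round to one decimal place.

36 min = 2160 s
Audio: 96 kbps = 0.096 Mbps.
MPEG-4: 27.896 Mbps × 2160 s = 60255.4 Mb = 7.015 GiB.
VP9: 18.296 Mbps × 2160 s = 39519.4 Mb = 4.601 GiB.
Reduction: (1 − 4.601/7.015) × 100 = 34.41%.

34.4%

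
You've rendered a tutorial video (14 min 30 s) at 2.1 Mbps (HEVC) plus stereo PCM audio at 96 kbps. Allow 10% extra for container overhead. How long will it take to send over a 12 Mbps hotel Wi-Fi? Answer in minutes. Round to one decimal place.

14 min 30 s = 870 s
Audio: 96 kbps = 0.096 Mbps.
Total bitrate: 2.196 Mbps.
File: 2.196 Mbps × 870 s = 1910.5 Mb.
With 10% container overhead: ×1.10. → 2101.6 Mb.
At 12 Mbps: 2101.6 / 12 = 175.1 s ≈ 2.92 minutes.

2.9 minutes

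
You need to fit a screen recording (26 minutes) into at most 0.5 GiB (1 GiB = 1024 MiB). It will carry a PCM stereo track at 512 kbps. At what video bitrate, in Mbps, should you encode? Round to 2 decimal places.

Budget: 0.5 GiB = 4295.0 Mb.
26 min = 1560 s
Total bitrate budget: 4295.0 Mb / 1560 s = 2.753 Mbps.
Audio: 512 kbps = 0.512 Mbps.
Video: 2.753 − 0.512 = 2.241 Mbps.

2.24 Mbps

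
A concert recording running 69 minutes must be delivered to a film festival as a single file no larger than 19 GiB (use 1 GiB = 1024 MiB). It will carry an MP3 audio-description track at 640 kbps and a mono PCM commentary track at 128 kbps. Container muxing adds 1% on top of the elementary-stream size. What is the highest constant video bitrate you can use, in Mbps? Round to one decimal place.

Budget: 19 GiB = 163208.8 Mb.
Stream payload after overhead: 163208.8 / 1.01 = 161592.8 Mb.
69 min = 4140 s
Total bitrate budget: 161592.8 Mb / 4140 s = 39.032 Mbps.
Audio total: 640 + 128 = 768 kbps = 0.768 Mbps.
Video: 39.032 − 0.768 = 38.264 Mbps.

38.3 Mbps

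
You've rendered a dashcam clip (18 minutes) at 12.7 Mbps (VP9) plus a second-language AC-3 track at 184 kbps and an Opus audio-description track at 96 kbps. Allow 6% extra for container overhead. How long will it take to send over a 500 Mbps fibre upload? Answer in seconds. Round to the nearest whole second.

18 min = 1080 s
Audio total: 184 + 96 = 280 kbps = 0.280 Mbps.
Total bitrate: 12.980 Mbps.
File: 12.980 Mbps × 1080 s = 14018.4 Mb.
With 6% container overhead: ×1.06. → 14859.5 Mb.
At 500 Mbps: 14859.5 / 500 = 29.7 s ≈ 29.7 seconds.

30 seconds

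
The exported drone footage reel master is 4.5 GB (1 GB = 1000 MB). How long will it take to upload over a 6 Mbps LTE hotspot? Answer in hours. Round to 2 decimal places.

1.67 hours

File: 4.5 GB = 36000.0 Mb.
At 6 Mbps: 36000.0 / 6 = 6000.0 s ≈ 1.67 hours.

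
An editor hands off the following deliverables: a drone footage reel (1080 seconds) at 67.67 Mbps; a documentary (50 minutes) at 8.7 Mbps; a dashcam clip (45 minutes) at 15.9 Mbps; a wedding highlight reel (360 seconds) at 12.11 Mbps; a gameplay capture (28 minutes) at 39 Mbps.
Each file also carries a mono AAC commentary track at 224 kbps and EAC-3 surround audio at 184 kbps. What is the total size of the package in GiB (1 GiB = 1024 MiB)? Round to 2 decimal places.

Audio total: 224 + 184 = 408 kbps = 0.408 Mbps.
drone footage reel: 68.078 Mbps × 1080 s = 73524.2 Mb
documentary: 9.108 Mbps × 3000 s = 27324.0 Mb
dashcam clip: 16.308 Mbps × 2700 s = 44031.6 Mb
wedding highlight reel: 12.518 Mbps × 360 s = 4506.5 Mb
gameplay capture: 39.408 Mbps × 1680 s = 66205.4 Mb
Total: 215591.8 Mb = 26949.0 MB.
= 25.10 GiB.

25.10 GiB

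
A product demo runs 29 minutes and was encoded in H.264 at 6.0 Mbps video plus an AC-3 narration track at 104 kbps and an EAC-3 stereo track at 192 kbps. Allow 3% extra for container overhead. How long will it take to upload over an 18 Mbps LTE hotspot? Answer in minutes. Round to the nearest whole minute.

29 min = 1740 s
Audio total: 104 + 192 = 296 kbps = 0.296 Mbps.
Total bitrate: 6.296 Mbps.
File: 6.296 Mbps × 1740 s = 10955.0 Mb.
With 3% container overhead: ×1.03. → 11283.7 Mb.
At 18 Mbps: 11283.7 / 18 = 626.9 s ≈ 10.4 minutes.

10 minutes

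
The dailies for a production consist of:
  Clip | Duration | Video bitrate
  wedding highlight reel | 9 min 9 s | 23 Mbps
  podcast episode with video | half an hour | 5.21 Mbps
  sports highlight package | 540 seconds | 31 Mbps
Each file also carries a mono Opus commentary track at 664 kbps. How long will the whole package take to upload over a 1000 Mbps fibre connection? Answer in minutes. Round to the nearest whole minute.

1 minutes

Audio: 664 kbps = 0.664 Mbps.
wedding highlight reel: 23.664 Mbps × 549 s = 12991.5 Mb
podcast episode with video: 5.874 Mbps × 1800 s = 10573.2 Mb
sports highlight package: 31.664 Mbps × 540 s = 17098.6 Mb
Total: 40663.3 Mb = 5082.9 MB.
At 1000 Mbps: 40663.3 / 1000 = 41 s ≈ 0.678 minutes.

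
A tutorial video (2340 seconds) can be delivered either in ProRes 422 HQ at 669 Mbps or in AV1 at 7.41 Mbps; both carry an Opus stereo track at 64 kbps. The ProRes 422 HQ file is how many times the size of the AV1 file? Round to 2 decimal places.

89.52

Audio: 64 kbps = 0.064 Mbps.
ProRes 422 HQ: 669.064 Mbps × 2340 s = 1565609.8 Mb = 182.261 GiB.
AV1: 7.474 Mbps × 2340 s = 17489.2 Mb = 2.036 GiB.
Ratio: 182.261 / 2.036 = 89.519.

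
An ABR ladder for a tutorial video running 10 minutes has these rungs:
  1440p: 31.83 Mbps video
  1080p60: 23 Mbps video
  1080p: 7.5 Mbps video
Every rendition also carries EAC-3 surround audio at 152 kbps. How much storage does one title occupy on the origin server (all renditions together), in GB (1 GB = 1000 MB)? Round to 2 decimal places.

10 min = 600 s
Audio: 152 kbps = 0.152 Mbps.
Sum of rendition bitrates: (31.83+0.152) + (23+0.152) + (7.5+0.152) = 62.786 Mbps.
× 600 s = 37,672 Mb = 4,709 MB = 4.709 GB.

4.71 GB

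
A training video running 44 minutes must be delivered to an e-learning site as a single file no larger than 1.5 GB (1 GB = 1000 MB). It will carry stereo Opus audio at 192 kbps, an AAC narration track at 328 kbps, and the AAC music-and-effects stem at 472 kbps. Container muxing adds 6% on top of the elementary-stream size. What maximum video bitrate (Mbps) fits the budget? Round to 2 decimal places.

3.30 Mbps

Budget: 1.5 GB = 12000.0 Mb.
Stream payload after overhead: 12000.0 / 1.06 = 11320.8 Mb.
44 min = 2640 s
Total bitrate budget: 11320.8 Mb / 2640 s = 4.288 Mbps.
Audio total: 192 + 328 + 472 = 992 kbps = 0.992 Mbps.
Video: 4.288 − 0.992 = 3.296 Mbps.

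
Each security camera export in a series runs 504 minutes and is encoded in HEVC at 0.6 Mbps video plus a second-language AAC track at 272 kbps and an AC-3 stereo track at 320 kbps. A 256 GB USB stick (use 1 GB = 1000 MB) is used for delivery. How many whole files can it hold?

56

504 min = 30240 s
Audio total: 272 + 320 = 592 kbps = 0.592 Mbps.
Total bitrate: 1.192 Mbps.
Per item: 1.192 Mbps × 30240 s = 36,046 Mb = 4,506 MB.
Capacity: 256 GB = 2,048,000 Mb; 56.82 items → 56 complete.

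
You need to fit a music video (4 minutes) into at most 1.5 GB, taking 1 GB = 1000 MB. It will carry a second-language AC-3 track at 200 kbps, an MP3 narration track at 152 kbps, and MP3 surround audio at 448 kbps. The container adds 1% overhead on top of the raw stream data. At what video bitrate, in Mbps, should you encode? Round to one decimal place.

Budget: 1.5 GB = 12000.0 Mb.
Stream payload after overhead: 12000.0 / 1.01 = 11881.2 Mb.
4 min = 240 s
Total bitrate budget: 11881.2 Mb / 240 s = 49.505 Mbps.
Audio total: 200 + 152 + 448 = 800 kbps = 0.800 Mbps.
Video: 49.505 − 0.800 = 48.705 Mbps.

48.7 Mbps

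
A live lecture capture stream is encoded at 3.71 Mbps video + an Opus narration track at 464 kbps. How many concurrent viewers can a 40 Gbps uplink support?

Audio: 464 kbps = 0.464 Mbps.
Per-viewer media rate: 4.174 Mbps.
40 Gbps = 40,000 Mbps; 40,000 / 4.174 = 9583.13 → 9583 viewers.

9583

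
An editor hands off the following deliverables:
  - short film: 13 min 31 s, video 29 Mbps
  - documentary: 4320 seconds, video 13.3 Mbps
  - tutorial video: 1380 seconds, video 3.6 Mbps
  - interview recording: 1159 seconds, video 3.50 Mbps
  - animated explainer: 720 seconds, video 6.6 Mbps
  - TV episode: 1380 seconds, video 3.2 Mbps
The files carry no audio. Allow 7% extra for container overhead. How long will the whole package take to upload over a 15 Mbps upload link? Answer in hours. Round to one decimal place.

2.0 hours

short film: 29.000 Mbps × 811 s × 1.07 = 25165.3 Mb
documentary: 13.300 Mbps × 4320 s × 1.07 = 61477.9 Mb
tutorial video: 3.600 Mbps × 1380 s × 1.07 = 5315.8 Mb
interview recording: 3.500 Mbps × 1159 s × 1.07 = 4340.5 Mb
animated explainer: 6.600 Mbps × 720 s × 1.07 = 5084.6 Mb
TV episode: 3.200 Mbps × 1380 s × 1.07 = 4725.1 Mb
Total: 106109.2 Mb = 13263.7 MB.
At 15 Mbps: 106109.2 / 15 = 7074 s ≈ 1.96 hours.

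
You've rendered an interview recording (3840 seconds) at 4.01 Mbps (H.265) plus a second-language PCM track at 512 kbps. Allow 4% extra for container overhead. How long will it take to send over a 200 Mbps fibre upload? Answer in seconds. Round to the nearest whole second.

90 seconds

Audio: 512 kbps = 0.512 Mbps.
Total bitrate: 4.522 Mbps.
File: 4.522 Mbps × 3840 s = 17364.5 Mb.
With 4% container overhead: ×1.04. → 18059.1 Mb.
At 200 Mbps: 18059.1 / 200 = 90.3 s ≈ 90.3 seconds.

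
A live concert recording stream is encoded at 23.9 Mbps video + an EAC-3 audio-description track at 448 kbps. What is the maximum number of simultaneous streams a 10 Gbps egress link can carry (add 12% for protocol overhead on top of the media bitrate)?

Audio: 448 kbps = 0.448 Mbps.
Per-viewer media rate: 24.348 Mbps.
On the wire with 12% overhead: 27.270 Mbps.
10 Gbps = 10,000 Mbps; 10,000 / 27.270 = 366.71 → 366 viewers.

366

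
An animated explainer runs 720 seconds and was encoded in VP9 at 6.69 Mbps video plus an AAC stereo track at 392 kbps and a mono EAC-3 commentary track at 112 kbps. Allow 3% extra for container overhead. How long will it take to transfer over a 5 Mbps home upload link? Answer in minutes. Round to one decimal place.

Audio total: 392 + 112 = 504 kbps = 0.504 Mbps.
Total bitrate: 7.194 Mbps.
File: 7.194 Mbps × 720 s = 5179.7 Mb.
With 3% container overhead: ×1.03. → 5335.1 Mb.
At 5 Mbps: 5335.1 / 5 = 1067.0 s ≈ 17.8 minutes.

17.8 minutes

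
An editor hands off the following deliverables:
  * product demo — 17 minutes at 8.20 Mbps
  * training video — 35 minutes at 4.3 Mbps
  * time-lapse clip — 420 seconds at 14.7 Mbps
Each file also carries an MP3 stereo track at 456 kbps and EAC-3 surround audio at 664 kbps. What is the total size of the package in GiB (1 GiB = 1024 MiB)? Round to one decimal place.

3.2 GiB

Audio total: 456 + 664 = 1120 kbps = 1.120 Mbps.
product demo: 9.320 Mbps × 1020 s = 9506.4 Mb
training video: 5.420 Mbps × 2100 s = 11382.0 Mb
time-lapse clip: 15.820 Mbps × 420 s = 6644.4 Mb
Total: 27532.8 Mb = 3441.6 MB.
= 3.205 GiB.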